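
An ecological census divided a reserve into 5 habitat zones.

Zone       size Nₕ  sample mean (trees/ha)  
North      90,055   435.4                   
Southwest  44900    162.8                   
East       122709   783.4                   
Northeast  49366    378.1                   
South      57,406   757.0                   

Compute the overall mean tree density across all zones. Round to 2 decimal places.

N = 90055 + 44900 + 122709 + 49366 + 57406 = 364436.
Overall mean = Σ (Nₕ/N)·x̄ₕ — weight by population share, not a simple average.
Σ Nₕx̄ₕ = 90055·435.4 + 44900·162.8 + 122709·783.4 + 49366·378.1 + 57406·757.0 = 39209947 + 7309720 + 96130230.6 + 18665284.6 + 43456342 = 204771524.2.
Divide by N: 204771524.2 / 364436 = 561.8861... → 561.89.

561.89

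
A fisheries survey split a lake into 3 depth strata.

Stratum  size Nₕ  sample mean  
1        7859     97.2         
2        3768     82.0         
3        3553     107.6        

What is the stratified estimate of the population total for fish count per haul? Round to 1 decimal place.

1455173.6

Population total = Σ Nₕ·x̄ₕ (each stratum's size times its mean).
7859·97.2 + 3768·82.0 + 3553·107.6 = 763894.8 + 308976 + 382302.8 = 1455173.6.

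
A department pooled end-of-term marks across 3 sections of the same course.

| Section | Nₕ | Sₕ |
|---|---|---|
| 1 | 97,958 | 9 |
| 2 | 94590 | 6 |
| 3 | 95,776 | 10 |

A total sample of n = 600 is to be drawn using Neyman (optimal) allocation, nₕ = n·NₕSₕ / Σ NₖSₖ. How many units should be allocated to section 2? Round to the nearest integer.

141

1: NₕSₕ = 97958·9 = 881622
2: NₕSₕ = 94590·6 = 567540
3: NₕSₕ = 95776·10 = 957760
Σ NₕSₕ = 2406922.
n_2 = 600·567540/2406922 = 141.477... → 141.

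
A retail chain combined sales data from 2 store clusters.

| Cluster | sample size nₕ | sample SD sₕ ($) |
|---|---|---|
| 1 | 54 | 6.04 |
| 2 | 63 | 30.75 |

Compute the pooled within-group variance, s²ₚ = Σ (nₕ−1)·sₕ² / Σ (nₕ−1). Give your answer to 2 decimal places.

1: (54−1)·6.04² = 53·36.4816 = 1933.5248
2: (63−1)·30.75² = 62·945.5625 = 58624.875
Numerator = 60558.3998; denominator = Σ(nₕ−1) = 115.
s²ₚ = 60558.3998/115 = 526.5948... → 526.59.

526.59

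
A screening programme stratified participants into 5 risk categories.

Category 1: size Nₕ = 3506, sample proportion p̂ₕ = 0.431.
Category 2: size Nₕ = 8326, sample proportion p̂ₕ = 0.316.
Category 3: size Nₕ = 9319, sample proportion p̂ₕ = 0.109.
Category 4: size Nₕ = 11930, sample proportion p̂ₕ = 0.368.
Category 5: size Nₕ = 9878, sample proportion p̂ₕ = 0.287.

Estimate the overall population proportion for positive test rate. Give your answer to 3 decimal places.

0.288

Wₕ = Nₕ/N with N = 42959: 0.0816, 0.1938, 0.2169, 0.2777, 0.2299.
p̂_st = 0.0816·0.431 + 0.1938·0.316 + 0.2169·0.109 + 0.2777·0.368 + 0.2299·0.287 ≈ 0.28825... → 0.288.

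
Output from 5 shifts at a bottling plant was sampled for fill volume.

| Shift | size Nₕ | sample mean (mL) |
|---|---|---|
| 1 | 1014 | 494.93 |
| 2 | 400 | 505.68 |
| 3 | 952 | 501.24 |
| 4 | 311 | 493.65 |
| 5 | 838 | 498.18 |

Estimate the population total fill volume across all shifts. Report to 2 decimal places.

1: 1014·494.93 = 501859.02
2: 400·505.68 = 202272
3: 952·501.24 = 477180.48
4: 311·493.65 = 153525.15
5: 838·498.18 = 417474.84
τ̂ = Σ Nₕx̄ₕ = 1752311.49.

1752311.49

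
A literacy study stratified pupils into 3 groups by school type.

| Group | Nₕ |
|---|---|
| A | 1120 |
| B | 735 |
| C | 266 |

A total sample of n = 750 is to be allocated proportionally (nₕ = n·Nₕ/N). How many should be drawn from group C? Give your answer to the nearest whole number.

94

Share of group C = 266/2121 = 0.12541.
Allocate 750 × 0.12541 = 94.059... → 94.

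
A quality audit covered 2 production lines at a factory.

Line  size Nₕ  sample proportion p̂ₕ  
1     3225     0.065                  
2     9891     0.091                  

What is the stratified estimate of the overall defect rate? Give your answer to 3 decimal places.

N = 3225 + 9891 = 13116.
Overall proportion = Σ (Nₕ/N)·p̂ₕ.
Σ Nₕp̂ₕ = 209.625 + 900.081 = 1109.706.
1109.706 / 13116 = 0.08461... → 0.085.

0.085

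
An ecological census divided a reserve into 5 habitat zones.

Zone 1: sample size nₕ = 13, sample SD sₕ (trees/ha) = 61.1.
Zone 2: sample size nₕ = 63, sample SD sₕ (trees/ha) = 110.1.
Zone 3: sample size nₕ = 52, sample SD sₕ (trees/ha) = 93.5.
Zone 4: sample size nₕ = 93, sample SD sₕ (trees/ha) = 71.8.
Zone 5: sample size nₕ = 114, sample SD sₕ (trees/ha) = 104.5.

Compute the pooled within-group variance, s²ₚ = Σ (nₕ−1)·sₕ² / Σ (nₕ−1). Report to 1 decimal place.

8940.9

1: (13−1)·61.1² = 12·3733.21 = 44798.52
2: (63−1)·110.1² = 62·12122.01 = 751564.62
3: (52−1)·93.5² = 51·8742.25 = 445854.75
4: (93−1)·71.8² = 92·5155.24 = 474282.08
5: (114−1)·104.5² = 113·10920.25 = 1233988.25
Numerator = 2950488.22; denominator = Σ(nₕ−1) = 330.
s²ₚ = 2950488.22/330 = 8940.873... → 8940.9.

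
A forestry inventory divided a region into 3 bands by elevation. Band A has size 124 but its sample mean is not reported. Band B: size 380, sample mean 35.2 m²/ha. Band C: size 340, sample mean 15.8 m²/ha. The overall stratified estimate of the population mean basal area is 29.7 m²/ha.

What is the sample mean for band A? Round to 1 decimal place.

Σ Nₕx̄ₕ = N·μ, so 124·x̄_A = 844·29.7 − (380·35.2 + 340·15.8).
= 25066.8 − 18748 = 6318.8.
x̄_A = 6318.8 / 124 = 50.958... → 51.0.

51.0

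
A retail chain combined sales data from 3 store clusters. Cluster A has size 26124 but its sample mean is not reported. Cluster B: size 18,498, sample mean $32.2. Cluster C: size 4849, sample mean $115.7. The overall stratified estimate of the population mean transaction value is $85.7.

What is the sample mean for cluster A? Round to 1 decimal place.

118.0

N = 26124 + 18498 + 4849 = 49471.
Overall total = μ·N = 85.7·49471 = 4239664.7.
Subtract the known strata: 18498·32.2 + 4849·115.7 = 1156664.9.
Remaining total for cluster A: 4239664.7 − 1156664.9 = 3082999.8.
Divide by its size: 3082999.8 / 26124 = 118.014... → 118.0.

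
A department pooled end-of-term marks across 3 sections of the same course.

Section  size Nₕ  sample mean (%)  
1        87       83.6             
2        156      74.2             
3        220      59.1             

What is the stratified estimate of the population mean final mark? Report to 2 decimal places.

x̄_st = (Σ Nₕx̄ₕ) / (Σ Nₕ) = (87·83.6 + 156·74.2 + 220·59.1) / 463
= 31850.4 / 463 = 68.7914... → 68.79.

68.79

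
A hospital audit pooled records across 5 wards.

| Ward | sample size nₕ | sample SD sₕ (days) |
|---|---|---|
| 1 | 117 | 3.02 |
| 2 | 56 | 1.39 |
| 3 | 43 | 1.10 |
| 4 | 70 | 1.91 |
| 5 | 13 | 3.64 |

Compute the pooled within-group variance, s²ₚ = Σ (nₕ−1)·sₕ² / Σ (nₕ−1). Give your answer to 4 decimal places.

5.5298

1: (117−1)·3.02² = 116·9.1204 = 1057.9664
2: (56−1)·1.39² = 55·1.9321 = 106.2655
3: (43−1)·1.10² = 42·1.21 = 50.82
4: (70−1)·1.91² = 69·3.6481 = 251.7189
5: (13−1)·3.64² = 12·13.2496 = 158.9952
Numerator = 1625.766; denominator = Σ(nₕ−1) = 294.
s²ₚ = 1625.766/294 = 5.529816... → 5.5298.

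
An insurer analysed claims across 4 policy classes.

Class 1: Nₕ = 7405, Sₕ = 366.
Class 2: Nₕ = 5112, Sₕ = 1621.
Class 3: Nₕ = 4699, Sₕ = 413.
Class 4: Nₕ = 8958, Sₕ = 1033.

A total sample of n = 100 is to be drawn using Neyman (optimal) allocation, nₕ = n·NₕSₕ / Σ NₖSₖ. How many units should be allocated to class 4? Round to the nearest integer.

Σ NₕSₕ = 7405·366 + 5112·1621 + 4699·413 + 8958·1033 = 22191083.
Share for 4: 9253614/22191083 = 0.41700.
n_4 = 100 × 0.41700 = 41.700... → 42.

42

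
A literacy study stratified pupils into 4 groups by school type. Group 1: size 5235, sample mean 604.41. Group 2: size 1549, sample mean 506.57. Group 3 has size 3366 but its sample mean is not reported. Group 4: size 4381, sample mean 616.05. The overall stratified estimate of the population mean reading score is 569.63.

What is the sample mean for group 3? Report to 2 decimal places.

Σ Nₕx̄ₕ = N·μ, so 3366·x̄_3 = 14531·569.63 − (5235·604.41 + 1549·506.57 + 4381·616.05).
= 8277293.53 − 6647678.33 = 1629615.2.
x̄_3 = 1629615.2 / 3366 = 484.1400... → 484.14.

484.14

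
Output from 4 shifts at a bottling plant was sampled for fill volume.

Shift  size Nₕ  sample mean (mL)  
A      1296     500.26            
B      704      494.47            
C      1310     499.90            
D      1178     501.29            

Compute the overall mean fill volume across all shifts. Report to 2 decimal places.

499.52

N = 1296 + 704 + 1310 + 1178 = 4488.
The stratified mean weights each stratum mean by its population share Nₕ/N.
Σ Nₕx̄ₕ = 1296·500.26 + 704·494.47 + 1310·499.90 + 1178·501.29 = 648336.96 + 348106.88 + 654869 + 590519.62 = 2241832.46.
Divide by N: 2241832.46 / 4488 = 499.5170... → 499.52.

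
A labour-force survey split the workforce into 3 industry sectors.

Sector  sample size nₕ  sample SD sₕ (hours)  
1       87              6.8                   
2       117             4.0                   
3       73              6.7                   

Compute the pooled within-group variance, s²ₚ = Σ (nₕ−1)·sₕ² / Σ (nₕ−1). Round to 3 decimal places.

Degrees of freedom: 86 + 116 + 72 = 274.
Σ(nₕ−1)sₕ² = 86·46.24 + 116·16 + 72·44.89 = 9064.72.
s²ₚ = 9064.72 / 274 = 33.08292... → 33.083.

33.083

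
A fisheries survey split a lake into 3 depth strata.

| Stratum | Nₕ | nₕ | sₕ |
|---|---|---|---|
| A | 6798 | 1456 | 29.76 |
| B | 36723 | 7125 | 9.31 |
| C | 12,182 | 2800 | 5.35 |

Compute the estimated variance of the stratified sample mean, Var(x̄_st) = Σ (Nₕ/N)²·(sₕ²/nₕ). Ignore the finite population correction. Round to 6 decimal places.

N = 55703; Wₕ = Nₕ/N.
stratum A: (6798/55703)²·29.76²/1456 = 0.009059613
stratum B: (36723/55703)²·9.31²/7125 = 0.005287296
stratum C: (12182/55703)²·5.35²/2800 = 0.000488911
Sum = 0.014835819 → 0.014836.

0.014836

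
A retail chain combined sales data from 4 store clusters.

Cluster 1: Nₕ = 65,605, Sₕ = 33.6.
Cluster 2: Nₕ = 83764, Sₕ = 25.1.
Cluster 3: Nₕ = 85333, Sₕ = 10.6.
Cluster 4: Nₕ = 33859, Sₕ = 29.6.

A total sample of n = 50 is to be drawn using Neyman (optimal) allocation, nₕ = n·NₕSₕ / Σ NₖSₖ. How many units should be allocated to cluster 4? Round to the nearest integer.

8

Σ NₕSₕ = 65605·33.6 + 83764·25.1 + 85333·10.6 + 33859·29.6 = 6213560.6.
Share for 4: 1002226.4/6213560.6 = 0.16130.
n_4 = 50 × 0.16130 = 8.065... → 8.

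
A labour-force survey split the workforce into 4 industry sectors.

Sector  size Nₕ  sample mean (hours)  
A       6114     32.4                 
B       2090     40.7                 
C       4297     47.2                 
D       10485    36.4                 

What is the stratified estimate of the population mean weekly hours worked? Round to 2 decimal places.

37.75

N = 6114 + 2090 + 4297 + 10485 = 22986.
Overall mean = Σ (Nₕ/N)·x̄ₕ — weight by population share, not a simple average.
Σ Nₕx̄ₕ = 6114·32.4 + 2090·40.7 + 4297·47.2 + 10485·36.4 = 198093.6 + 85063 + 202818.4 + 381654 = 867629.
Divide by N: 867629 / 22986 = 37.7460... → 37.75.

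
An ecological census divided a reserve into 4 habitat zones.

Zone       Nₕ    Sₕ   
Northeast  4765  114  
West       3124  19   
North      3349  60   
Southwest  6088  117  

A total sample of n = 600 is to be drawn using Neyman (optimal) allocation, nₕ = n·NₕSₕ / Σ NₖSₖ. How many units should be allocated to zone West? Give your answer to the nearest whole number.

Σ NₕSₕ = 4765·114 + 3124·19 + 3349·60 + 6088·117 = 1515802.
Share for West: 59356/1515802 = 0.03916.
n_West = 600 × 0.03916 = 23.495... → 23.

23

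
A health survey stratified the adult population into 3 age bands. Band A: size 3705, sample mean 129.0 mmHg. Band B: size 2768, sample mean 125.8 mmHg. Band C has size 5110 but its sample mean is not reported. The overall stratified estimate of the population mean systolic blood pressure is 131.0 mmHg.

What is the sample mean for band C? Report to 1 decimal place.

N = 3705 + 2768 + 5110 = 11583.
Overall total = μ·N = 131.0·11583 = 1517373.
Subtract the known strata: 3705·129.0 + 2768·125.8 = 826159.4.
Remaining total for band C: 1517373 − 826159.4 = 691213.6.
Divide by its size: 691213.6 / 5110 = 135.267... → 135.3.

135.3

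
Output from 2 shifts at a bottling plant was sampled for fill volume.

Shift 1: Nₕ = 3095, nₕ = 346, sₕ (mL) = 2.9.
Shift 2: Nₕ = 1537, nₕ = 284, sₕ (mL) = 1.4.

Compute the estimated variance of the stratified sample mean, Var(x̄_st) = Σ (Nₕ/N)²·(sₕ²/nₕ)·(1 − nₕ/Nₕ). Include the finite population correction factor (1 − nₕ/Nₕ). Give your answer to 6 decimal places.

0.010258

N = 4632. Term for each stratum: Wₕ²sₕ²/nₕ·(1−nₕ/Nₕ).
Var(x̄_st) = 0.009638694 + 0.000619478 = 0.010258171 → 0.010258.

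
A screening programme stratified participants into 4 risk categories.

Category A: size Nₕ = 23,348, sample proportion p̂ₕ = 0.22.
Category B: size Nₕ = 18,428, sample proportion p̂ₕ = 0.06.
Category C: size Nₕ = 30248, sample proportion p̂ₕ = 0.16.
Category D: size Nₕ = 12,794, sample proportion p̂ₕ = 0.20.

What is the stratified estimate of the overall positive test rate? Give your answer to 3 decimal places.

0.161

N = 23348 + 18428 + 30248 + 12794 = 84818.
Overall proportion = Σ (Nₕ/N)·p̂ₕ.
Σ Nₕp̂ₕ = 5136.56 + 1105.68 + 4839.68 + 2558.8 = 13640.72.
13640.72 / 84818 = 0.16082... → 0.161.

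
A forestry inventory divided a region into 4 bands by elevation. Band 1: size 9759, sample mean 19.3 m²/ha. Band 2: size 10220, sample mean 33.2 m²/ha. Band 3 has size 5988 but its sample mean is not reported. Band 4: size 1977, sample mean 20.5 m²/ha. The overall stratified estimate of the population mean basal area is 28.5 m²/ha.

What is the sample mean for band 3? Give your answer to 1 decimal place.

Σ Nₕx̄ₕ = N·μ, so 5988·x̄_3 = 27944·28.5 − (9759·19.3 + 10220·33.2 + 1977·20.5).
= 796404 − 568181.2 = 228222.8.
x̄_3 = 228222.8 / 5988 = 38.113... → 38.1.

38.1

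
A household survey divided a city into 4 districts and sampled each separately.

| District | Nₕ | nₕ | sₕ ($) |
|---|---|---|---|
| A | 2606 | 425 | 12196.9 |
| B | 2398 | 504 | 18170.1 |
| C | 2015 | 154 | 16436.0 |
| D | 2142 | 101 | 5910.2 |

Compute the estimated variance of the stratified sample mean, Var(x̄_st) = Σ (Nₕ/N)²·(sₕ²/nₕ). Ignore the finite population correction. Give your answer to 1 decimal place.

176983.7

N = 9161. Term for each stratum: Wₕ²sₕ²/nₕ.
Var(x̄_st) = 28325.2044 + 44884.5308 + 84866.4194 + 18907.5888 = 176983.7433 → 176983.7.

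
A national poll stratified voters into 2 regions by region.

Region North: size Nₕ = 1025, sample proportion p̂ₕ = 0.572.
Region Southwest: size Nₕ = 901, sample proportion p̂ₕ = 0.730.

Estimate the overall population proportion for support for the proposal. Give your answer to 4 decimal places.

Wₕ = Nₕ/N with N = 1926: 0.5322, 0.4678.
p̂_st = 0.5322·0.572 + 0.4678·0.730 ≈ 0.645914... → 0.6459.

0.6459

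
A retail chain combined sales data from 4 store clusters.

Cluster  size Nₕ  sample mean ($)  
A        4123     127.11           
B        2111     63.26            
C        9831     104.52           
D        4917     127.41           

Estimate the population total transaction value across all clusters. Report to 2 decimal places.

2311627.48

A: 4123·127.11 = 524074.53
B: 2111·63.26 = 133541.86
C: 9831·104.52 = 1027536.12
D: 4917·127.41 = 626474.97
τ̂ = Σ Nₕx̄ₕ = 2311627.48.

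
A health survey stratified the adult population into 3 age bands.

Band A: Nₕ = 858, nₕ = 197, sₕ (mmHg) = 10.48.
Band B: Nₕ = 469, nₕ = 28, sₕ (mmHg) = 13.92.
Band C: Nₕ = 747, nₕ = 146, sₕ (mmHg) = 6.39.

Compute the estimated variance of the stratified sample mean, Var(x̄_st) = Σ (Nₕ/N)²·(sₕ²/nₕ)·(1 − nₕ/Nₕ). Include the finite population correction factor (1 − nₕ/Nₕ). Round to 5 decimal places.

N = 2074. Term for each stratum: Wₕ²sₕ²/nₕ·(1−nₕ/Nₕ).
Var(x̄_st) = 0.07350681 + 0.33274717 + 0.02918948 = 0.43544346 → 0.43544.

0.43544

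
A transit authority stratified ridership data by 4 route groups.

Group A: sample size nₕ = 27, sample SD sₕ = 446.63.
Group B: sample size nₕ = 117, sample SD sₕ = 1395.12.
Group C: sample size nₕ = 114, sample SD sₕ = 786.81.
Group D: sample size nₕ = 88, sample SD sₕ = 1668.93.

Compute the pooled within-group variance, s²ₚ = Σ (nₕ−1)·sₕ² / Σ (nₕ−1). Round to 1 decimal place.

A: (27−1)·446.63² = 26·199478.3569 = 5186437.2794
B: (117−1)·1395.12² = 116·1946359.8144 = 225777738.4704
C: (114−1)·786.81² = 113·619069.9761 = 69954907.2993
D: (88−1)·1668.93² = 87·2785327.3449 = 242323479.0063
Numerator = 543242562.0554; denominator = Σ(nₕ−1) = 342.
s²ₚ = 543242562.0554/342 = 1588428.544... → 1588428.5.

1588428.5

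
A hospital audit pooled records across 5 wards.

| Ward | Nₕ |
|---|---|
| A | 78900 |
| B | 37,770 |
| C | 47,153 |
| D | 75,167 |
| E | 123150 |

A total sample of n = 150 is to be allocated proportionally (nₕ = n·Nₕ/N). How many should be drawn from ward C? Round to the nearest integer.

N = 78900 + 37770 + 47153 + 75167 + 123150 = 362140.
n_C = 150·47153/362140 = 19.531... → 20.

20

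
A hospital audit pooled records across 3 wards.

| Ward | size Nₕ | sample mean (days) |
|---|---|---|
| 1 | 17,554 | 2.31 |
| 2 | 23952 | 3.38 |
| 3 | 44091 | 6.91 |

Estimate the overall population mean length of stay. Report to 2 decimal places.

N = 17554 + 23952 + 44091 = 85597.
Overall mean = Σ (Nₕ/N)·x̄ₕ — weight by population share, not a simple average.
Σ Nₕx̄ₕ = 17554·2.31 + 23952·3.38 + 44091·6.91 = 40549.74 + 80957.76 + 304668.81 = 426176.31.
Divide by N: 426176.31 / 85597 = 4.9789... → 4.98.

4.98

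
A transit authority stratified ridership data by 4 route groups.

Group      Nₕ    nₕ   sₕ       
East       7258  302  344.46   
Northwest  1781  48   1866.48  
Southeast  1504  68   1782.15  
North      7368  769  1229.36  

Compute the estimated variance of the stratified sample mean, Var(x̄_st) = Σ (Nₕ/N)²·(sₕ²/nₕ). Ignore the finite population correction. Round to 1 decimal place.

1444.0

N = 17911. Term for each stratum: Wₕ²sₕ²/nₕ.
Var(x̄_st) = 64.5156 + 717.6185 + 329.3333 + 332.5764 = 1444.0437 → 1444.0.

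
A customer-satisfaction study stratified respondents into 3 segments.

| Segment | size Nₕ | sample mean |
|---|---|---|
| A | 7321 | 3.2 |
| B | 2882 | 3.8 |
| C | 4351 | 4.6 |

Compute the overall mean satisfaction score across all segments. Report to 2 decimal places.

3.74

x̄_st = (Σ Nₕx̄ₕ) / (Σ Nₕ) = (7321·3.2 + 2882·3.8 + 4351·4.6) / 14554
= 54393.4 / 14554 = 3.7374... → 3.74.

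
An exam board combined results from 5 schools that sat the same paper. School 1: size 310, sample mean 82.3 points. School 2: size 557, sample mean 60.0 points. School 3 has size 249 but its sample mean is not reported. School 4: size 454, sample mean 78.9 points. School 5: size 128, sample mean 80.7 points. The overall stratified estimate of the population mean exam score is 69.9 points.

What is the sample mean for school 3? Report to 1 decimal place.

54.6

N = 310 + 557 + 249 + 454 + 128 = 1698.
Overall total = μ·N = 69.9·1698 = 118690.2.
Subtract the known strata: 310·82.3 + 557·60.0 + 454·78.9 + 128·80.7 = 105083.2.
Remaining total for school 3: 118690.2 − 105083.2 = 13607.
Divide by its size: 13607 / 249 = 54.647... → 54.6.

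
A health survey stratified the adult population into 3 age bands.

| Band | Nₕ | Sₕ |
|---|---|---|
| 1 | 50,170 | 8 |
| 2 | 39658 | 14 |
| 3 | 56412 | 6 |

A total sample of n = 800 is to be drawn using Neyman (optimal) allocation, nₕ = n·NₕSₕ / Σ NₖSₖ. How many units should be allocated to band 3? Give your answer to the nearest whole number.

Σ NₕSₕ = 50170·8 + 39658·14 + 56412·6 = 1295044.
Share for 3: 338472/1295044 = 0.26136.
n_3 = 800 × 0.26136 = 209.088... → 209.

209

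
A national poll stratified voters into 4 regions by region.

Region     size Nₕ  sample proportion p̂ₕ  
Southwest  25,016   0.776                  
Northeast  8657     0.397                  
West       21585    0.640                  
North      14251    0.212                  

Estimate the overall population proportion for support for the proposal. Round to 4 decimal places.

0.5709

N = 25016 + 8657 + 21585 + 14251 = 69509.
Overall proportion = Σ (Nₕ/N)·p̂ₕ.
Σ Nₕp̂ₕ = 19412.416 + 3436.829 + 13814.4 + 3021.212 = 39684.857.
39684.857 / 69509 = 0.570931... → 0.5709.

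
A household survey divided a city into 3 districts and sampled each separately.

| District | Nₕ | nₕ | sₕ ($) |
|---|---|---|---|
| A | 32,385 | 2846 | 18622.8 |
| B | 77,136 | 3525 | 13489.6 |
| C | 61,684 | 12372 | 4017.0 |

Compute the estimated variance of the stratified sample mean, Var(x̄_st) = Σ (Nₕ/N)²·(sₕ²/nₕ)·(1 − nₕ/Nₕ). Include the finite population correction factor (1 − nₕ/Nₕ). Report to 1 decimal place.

N = 171205; Wₕ = Nₕ/N.
district A: (32385/171205)²·18622.8²/2846·(1 − 2846/32385) = 3977.0575
district B: (77136/171205)²·13489.6²/3525·(1 − 3525/77136) = 10000.1374
district C: (61684/171205)²·4017.0²/12372·(1 − 12372/61684) = 135.3493
Sum = 14112.5441 → 14112.5.

14112.5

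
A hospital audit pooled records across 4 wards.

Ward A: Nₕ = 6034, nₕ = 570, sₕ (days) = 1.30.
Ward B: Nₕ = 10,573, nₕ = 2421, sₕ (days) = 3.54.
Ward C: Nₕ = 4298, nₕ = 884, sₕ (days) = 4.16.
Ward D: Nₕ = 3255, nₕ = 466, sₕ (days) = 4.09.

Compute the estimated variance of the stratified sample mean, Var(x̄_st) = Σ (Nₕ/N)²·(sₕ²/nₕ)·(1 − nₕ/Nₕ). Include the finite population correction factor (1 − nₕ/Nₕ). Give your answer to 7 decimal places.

N = 24160; Wₕ = Nₕ/N.
ward A: (6034/24160)²·1.30²/570·(1 − 570/6034) = 0.0001674688
ward B: (10573/24160)²·3.54²/2421·(1 − 2421/10573) = 0.0007643289
ward C: (4298/24160)²·4.16²/884·(1 − 884/4298) = 0.0004921194
ward D: (3255/24160)²·4.09²/466·(1 − 466/3255) = 0.0005582984
Sum = 0.0019822155 → 0.0019822.

0.0019822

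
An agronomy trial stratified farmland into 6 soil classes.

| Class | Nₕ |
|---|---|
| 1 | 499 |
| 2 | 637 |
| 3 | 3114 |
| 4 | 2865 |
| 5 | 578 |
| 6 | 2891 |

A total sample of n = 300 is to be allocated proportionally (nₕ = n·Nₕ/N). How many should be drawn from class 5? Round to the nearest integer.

Share of class 5 = 578/10584 = 0.05461.
Allocate 300 × 0.05461 = 16.383... → 16.

16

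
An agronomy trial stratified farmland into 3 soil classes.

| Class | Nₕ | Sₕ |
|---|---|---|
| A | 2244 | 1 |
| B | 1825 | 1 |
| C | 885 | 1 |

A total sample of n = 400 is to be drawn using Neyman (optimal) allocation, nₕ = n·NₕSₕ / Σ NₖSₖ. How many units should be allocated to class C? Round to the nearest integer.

71

A: NₕSₕ = 2244·1 = 2244
B: NₕSₕ = 1825·1 = 1825
C: NₕSₕ = 885·1 = 885
Σ NₕSₕ = 4954.
n_C = 400·885/4954 = 71.457... → 71.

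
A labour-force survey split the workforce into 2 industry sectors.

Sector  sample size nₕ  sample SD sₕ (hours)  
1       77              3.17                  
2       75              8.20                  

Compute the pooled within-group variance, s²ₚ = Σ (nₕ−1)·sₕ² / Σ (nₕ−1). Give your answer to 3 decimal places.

1: (77−1)·3.17² = 76·10.0489 = 763.7164
2: (75−1)·8.20² = 74·67.24 = 4975.76
Numerator = 5739.4764; denominator = Σ(nₕ−1) = 150.
s²ₚ = 5739.4764/150 = 38.26318... → 38.263.

38.263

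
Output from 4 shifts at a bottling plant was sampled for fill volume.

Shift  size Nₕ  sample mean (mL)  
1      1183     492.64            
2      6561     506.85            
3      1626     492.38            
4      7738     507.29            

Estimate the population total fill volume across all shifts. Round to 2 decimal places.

1: 1183·492.64 = 582793.12
2: 6561·506.85 = 3325442.85
3: 1626·492.38 = 800609.88
4: 7738·507.29 = 3925410.02
τ̂ = Σ Nₕx̄ₕ = 8634255.87.

8634255.87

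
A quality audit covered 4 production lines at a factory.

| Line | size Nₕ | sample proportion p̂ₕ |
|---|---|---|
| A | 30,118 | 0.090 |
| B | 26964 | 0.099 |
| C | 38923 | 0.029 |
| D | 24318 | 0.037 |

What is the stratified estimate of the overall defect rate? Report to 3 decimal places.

Wₕ = Nₕ/N with N = 120323: 0.2503, 0.2241, 0.3235, 0.2021.
p̂_st = 0.2503·0.090 + 0.2241·0.099 + 0.3235·0.029 + 0.2021·0.037 ≈ 0.06157... → 0.062.

0.062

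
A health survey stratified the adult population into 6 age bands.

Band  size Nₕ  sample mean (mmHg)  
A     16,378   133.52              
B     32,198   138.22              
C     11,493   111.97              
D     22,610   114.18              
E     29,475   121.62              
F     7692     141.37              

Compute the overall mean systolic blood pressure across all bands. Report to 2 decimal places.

x̄_st = (Σ Nₕx̄ₕ) / (Σ Nₕ) = (16378·133.52 + 32198·138.22 + 11493·111.97 + 22610·114.18 + 29475·121.62 + 7692·141.37) / 119846
= 15177846.67 / 119846 = 126.6446... → 126.64.

126.64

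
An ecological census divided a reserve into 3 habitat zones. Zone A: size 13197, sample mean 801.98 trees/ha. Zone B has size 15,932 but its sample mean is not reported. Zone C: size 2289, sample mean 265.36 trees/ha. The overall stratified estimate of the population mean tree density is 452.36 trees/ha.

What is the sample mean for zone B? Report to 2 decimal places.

Σ Nₕx̄ₕ = N·μ, so 15932·x̄_B = 31418·452.36 − (13197·801.98 + 2289·265.36).
= 14212246.48 − 11191139.1 = 3021107.38.
x̄_B = 3021107.38 / 15932 = 189.6251... → 189.63.

189.63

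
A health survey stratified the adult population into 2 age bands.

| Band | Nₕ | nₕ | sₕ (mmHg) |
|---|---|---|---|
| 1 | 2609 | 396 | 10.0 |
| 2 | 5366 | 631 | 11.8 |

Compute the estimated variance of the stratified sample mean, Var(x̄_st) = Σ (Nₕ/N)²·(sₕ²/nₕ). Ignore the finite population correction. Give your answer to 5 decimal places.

N = 7975; Wₕ = Nₕ/N.
band 1: (2609/7975)²·10.0²/396 = 0.02702661
band 2: (5366/7975)²·11.8²/631 = 0.09990210
Sum = 0.12692871 → 0.12693.

0.12693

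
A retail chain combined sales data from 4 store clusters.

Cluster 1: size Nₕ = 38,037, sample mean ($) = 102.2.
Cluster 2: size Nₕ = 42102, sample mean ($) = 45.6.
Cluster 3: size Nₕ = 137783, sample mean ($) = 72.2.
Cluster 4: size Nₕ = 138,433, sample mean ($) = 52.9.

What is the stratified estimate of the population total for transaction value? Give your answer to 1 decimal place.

Population total = Σ Nₕ·x̄ₕ (each stratum's size times its mean).
38037·102.2 + 42102·45.6 + 137783·72.2 + 138433·52.9 = 3887381.4 + 1919851.2 + 9947932.6 + 7323105.7 = 23078270.9.

23078270.9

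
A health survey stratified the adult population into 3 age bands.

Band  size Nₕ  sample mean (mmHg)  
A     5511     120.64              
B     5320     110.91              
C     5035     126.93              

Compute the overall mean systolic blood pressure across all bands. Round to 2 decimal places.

N = 5511 + 5320 + 5035 = 15866.
Weight each subgroup mean by Nₕ/N and sum.
Σ Nₕx̄ₕ = 5511·120.64 + 5320·110.91 + 5035·126.93 = 664847.04 + 590041.2 + 639092.55 = 1893980.79.
Divide by N: 1893980.79 / 15866 = 119.3736... → 119.37.

119.37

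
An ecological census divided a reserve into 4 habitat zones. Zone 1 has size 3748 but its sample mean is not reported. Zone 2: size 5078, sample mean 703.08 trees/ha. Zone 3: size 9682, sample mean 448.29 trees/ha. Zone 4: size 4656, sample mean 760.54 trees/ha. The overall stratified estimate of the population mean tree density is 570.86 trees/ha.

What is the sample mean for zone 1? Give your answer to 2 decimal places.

472.72

Σ Nₕx̄ₕ = N·μ, so 3748·x̄_1 = 23164·570.86 − (5078·703.08 + 9682·448.29 + 4656·760.54).
= 13223401.04 − 11451658.26 = 1771742.78.
x̄_1 = 1771742.78 / 3748 = 472.7169... → 472.72.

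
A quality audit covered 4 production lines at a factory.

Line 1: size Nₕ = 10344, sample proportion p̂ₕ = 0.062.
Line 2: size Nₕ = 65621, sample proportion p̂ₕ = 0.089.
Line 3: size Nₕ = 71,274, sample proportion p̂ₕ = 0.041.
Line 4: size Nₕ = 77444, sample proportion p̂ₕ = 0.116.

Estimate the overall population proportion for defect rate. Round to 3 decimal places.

Wₕ = Nₕ/N with N = 224683: 0.0460, 0.2921, 0.3172, 0.3447.
p̂_st = 0.0460·0.062 + 0.2921·0.089 + 0.3172·0.041 + 0.3447·0.116 ≈ 0.08184... → 0.082.

0.082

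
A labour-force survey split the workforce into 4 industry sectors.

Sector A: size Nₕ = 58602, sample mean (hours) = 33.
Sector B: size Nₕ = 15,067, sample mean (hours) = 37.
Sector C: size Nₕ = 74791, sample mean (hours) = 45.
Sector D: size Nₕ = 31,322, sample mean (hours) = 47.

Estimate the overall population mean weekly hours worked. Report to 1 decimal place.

40.8

N = 179782; weights Wₕ = Nₕ/N = (0.3260, 0.0838, 0.4160, 0.1742).
x̄_st = Σ Wₕ·x̄ₕ = 0.3260·33 + 0.0838·37 + 0.4160·45 + 0.1742·47 ≈ 40.766...
→ 40.8.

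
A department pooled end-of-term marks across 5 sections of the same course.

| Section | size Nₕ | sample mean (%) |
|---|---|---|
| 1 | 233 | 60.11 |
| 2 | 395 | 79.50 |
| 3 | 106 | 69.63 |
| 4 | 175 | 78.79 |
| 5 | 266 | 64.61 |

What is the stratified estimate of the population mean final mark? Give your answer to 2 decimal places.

N = 1175; weights Wₕ = Nₕ/N = (0.1983, 0.3362, 0.0902, 0.1489, 0.2264).
x̄_st = Σ Wₕ·x̄ₕ = 0.1983·60.11 + 0.3362·79.50 + 0.0902·69.63 + 0.1489·78.79 + 0.2264·64.61 ≈ 71.2880...
→ 71.29.

71.29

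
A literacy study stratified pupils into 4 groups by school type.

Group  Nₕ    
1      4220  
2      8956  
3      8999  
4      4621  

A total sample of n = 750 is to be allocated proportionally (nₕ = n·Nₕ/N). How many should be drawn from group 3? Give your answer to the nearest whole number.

252

N = 4220 + 8956 + 8999 + 4621 = 26796.
n_3 = 750·8999/26796 = 251.875... → 252.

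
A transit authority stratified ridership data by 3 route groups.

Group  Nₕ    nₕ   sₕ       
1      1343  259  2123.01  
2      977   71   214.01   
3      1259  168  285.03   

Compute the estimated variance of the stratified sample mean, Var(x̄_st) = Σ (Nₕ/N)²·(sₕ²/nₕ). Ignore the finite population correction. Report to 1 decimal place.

2558.3

N = 3579; Wₕ = Nₕ/N.
group 1: (1343/3579)²·2123.01²/259 = 2450.3772
group 2: (977/3579)²·214.01²/71 = 48.0702
group 3: (1259/3579)²·285.03²/168 = 59.8411
Sum = 2558.2885 → 2558.3.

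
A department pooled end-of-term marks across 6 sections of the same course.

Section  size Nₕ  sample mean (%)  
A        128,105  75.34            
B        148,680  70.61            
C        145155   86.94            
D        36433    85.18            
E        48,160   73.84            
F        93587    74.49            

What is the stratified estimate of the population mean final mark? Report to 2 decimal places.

77.32

N = 128105 + 148680 + 145155 + 36433 + 48160 + 93587 = 600120.
The stratified mean weights each stratum mean by its population share Nₕ/N.
Σ Nₕx̄ₕ = 128105·75.34 + 148680·70.61 + 145155·86.94 + 36433·85.18 + 48160·73.84 + 93587·74.49 = 9651430.7 + 10498294.8 + 12619775.7 + 3103362.94 + 3556134.4 + 6971295.63 = 46400294.17.
Divide by N: 46400294.17 / 600120 = 77.3184... → 77.32.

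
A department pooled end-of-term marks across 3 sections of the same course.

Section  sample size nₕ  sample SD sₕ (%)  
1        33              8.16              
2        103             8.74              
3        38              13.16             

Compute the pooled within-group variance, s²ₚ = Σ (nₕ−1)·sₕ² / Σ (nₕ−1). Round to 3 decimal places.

95.498

Degrees of freedom: 32 + 102 + 37 = 171.
Σ(nₕ−1)sₕ² = 32·66.5856 + 102·76.3876 + 37·173.1856 = 16330.1416.
s²ₚ = 16330.1416 / 171 = 95.49790... → 95.498.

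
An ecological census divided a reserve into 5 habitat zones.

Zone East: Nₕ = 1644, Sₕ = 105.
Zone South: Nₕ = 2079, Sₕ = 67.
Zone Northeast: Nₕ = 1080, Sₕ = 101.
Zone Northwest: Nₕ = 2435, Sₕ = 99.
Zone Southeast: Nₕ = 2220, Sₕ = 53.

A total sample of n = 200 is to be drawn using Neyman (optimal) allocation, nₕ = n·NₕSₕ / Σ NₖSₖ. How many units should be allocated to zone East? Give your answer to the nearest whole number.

East: NₕSₕ = 1644·105 = 172620
South: NₕSₕ = 2079·67 = 139293
Northeast: NₕSₕ = 1080·101 = 109080
Northwest: NₕSₕ = 2435·99 = 241065
Southeast: NₕSₕ = 2220·53 = 117660
Σ NₕSₕ = 779718.
n_East = 200·172620/779718 = 44.278... → 44.

44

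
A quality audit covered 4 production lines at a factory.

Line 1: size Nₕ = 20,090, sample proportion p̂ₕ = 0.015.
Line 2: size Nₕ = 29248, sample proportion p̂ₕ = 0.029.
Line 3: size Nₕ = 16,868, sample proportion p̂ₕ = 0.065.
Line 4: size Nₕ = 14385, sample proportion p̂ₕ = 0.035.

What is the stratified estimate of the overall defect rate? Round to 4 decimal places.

0.0341

N = 20090 + 29248 + 16868 + 14385 = 80591.
Overall proportion = Σ (Nₕ/N)·p̂ₕ.
Σ Nₕp̂ₕ = 301.35 + 848.192 + 1096.42 + 503.475 = 2749.437.
2749.437 / 80591 = 0.034116... → 0.0341.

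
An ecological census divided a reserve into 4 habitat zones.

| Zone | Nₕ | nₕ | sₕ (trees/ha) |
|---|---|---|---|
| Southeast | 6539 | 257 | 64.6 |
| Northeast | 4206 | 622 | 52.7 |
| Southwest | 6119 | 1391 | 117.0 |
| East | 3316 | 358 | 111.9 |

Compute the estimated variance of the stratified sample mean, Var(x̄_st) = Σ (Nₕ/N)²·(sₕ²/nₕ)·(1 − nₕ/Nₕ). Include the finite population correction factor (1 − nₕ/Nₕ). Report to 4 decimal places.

N = 20180; Wₕ = Nₕ/N.
zone Southeast: (6539/20180)²·64.6²/257·(1 − 257/6539) = 1.6379433
zone Northeast: (4206/20180)²·52.7²/622·(1 − 622/4206) = 0.1652821
zone Southwest: (6119/20180)²·117.0²/1391·(1 − 1391/6119) = 0.6991336
zone East: (3316/20180)²·111.9²/358·(1 − 358/3316) = 0.8424566
Sum = 3.3448155 → 3.3448.

3.3448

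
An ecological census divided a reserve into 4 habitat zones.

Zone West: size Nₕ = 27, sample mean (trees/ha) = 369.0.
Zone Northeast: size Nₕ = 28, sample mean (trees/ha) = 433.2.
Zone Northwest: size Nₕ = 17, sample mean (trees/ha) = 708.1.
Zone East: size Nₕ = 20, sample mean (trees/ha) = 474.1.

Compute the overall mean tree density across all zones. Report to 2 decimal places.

x̄_st = (Σ Nₕx̄ₕ) / (Σ Nₕ) = (27·369.0 + 28·433.2 + 17·708.1 + 20·474.1) / 92
= 43612.3 / 92 = 474.0467... → 474.05.

474.05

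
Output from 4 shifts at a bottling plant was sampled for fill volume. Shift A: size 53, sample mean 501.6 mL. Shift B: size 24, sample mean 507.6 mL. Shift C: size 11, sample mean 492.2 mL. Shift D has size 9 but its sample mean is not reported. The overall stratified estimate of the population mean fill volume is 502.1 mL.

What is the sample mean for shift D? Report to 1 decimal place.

Σ Nₕx̄ₕ = N·μ, so 9·x̄_D = 97·502.1 − (53·501.6 + 24·507.6 + 11·492.2).
= 48703.7 − 44181.4 = 4522.3.
x̄_D = 4522.3 / 9 = 502.478... → 502.5.

502.5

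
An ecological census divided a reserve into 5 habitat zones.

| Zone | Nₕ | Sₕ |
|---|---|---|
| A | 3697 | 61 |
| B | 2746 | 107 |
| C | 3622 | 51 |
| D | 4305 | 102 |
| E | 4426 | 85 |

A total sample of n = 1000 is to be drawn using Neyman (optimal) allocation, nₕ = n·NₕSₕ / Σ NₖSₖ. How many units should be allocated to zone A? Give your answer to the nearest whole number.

A: NₕSₕ = 3697·61 = 225517
B: NₕSₕ = 2746·107 = 293822
C: NₕSₕ = 3622·51 = 184722
D: NₕSₕ = 4305·102 = 439110
E: NₕSₕ = 4426·85 = 376210
Σ NₕSₕ = 1519381.
n_A = 1000·225517/1519381 = 148.427... → 148.

148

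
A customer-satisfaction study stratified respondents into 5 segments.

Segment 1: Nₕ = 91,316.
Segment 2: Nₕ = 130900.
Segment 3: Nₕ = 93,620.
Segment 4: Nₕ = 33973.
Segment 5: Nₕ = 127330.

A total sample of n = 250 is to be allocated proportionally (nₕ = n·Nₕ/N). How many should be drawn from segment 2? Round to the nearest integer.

Share of segment 2 = 130900/477139 = 0.27434.
Allocate 250 × 0.27434 = 68.586... → 69.

69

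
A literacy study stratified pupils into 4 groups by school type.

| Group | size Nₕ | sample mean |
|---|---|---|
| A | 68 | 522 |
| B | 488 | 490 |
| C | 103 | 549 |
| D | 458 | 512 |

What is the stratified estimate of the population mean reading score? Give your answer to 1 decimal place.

x̄_st = (Σ Nₕx̄ₕ) / (Σ Nₕ) = (68·522 + 488·490 + 103·549 + 458·512) / 1117
= 565659 / 1117 = 506.409... → 506.4.

506.4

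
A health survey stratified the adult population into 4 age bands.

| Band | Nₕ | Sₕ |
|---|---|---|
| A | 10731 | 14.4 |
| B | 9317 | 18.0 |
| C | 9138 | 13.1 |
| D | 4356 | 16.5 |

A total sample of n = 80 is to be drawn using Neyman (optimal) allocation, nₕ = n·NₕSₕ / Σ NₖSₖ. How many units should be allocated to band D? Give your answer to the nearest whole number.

11

A: NₕSₕ = 10731·14.4 = 154526.4
B: NₕSₕ = 9317·18.0 = 167706
C: NₕSₕ = 9138·13.1 = 119707.8
D: NₕSₕ = 4356·16.5 = 71874
Σ NₕSₕ = 513814.2.
n_D = 80·71874/513814.2 = 11.191... → 11.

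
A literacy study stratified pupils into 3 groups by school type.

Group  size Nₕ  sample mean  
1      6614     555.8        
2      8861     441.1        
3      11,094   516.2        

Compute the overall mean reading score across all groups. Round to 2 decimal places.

501.01

N = 26569; weights Wₕ = Nₕ/N = (0.2489, 0.3335, 0.4176).
x̄_st = Σ Wₕ·x̄ₕ = 0.2489·555.8 + 0.3335·441.1 + 0.4176·516.2 ≈ 501.0114...
→ 501.01.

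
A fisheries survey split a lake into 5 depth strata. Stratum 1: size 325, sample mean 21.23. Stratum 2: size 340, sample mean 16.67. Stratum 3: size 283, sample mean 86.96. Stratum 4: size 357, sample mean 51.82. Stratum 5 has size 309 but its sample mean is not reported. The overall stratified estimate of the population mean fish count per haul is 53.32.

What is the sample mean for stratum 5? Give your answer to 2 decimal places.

98.32

N = 325 + 340 + 283 + 357 + 309 = 1614.
Overall total = μ·N = 53.32·1614 = 86058.48.
Subtract the known strata: 325·21.23 + 340·16.67 + 283·86.96 + 357·51.82 = 55676.97.
Remaining total for stratum 5: 86058.48 − 55676.97 = 30381.51.
Divide by its size: 30381.51 / 309 = 98.3220... → 98.32.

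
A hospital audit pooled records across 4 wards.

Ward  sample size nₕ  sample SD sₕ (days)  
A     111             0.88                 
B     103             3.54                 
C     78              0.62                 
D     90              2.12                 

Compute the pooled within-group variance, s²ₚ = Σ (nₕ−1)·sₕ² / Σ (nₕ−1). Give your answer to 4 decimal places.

4.7434

A: (111−1)·0.88² = 110·0.7744 = 85.184
B: (103−1)·3.54² = 102·12.5316 = 1278.2232
C: (78−1)·0.62² = 77·0.3844 = 29.5988
D: (90−1)·2.12² = 89·4.4944 = 400.0016
Numerator = 1793.0076; denominator = Σ(nₕ−1) = 378.
s²ₚ = 1793.0076/378 = 4.743406... → 4.7434.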